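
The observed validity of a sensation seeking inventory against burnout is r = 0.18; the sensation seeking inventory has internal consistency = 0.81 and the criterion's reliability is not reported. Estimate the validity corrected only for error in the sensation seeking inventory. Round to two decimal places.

0.20

Single correction: r_c = r_obs / √r_xx = 0.18 / √0.81 = 0.18 / 0.9000 ≈ 0.20.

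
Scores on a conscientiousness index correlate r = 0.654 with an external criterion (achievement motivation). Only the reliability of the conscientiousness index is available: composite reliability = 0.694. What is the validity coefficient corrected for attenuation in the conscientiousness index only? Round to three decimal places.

0.785

Single correction: r_c = r_obs / √r_xx = 0.654 / √0.694 = 0.654 / 0.8331 ≈ 0.785.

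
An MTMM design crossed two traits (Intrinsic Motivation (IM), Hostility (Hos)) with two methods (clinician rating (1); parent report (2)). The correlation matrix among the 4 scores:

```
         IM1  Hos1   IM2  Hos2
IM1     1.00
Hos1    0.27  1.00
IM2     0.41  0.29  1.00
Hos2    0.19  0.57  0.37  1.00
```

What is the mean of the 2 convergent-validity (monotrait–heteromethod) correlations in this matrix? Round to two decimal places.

Convergent values: 0.41, 0.57; mean = 0.98/2 = 0.49.

0.49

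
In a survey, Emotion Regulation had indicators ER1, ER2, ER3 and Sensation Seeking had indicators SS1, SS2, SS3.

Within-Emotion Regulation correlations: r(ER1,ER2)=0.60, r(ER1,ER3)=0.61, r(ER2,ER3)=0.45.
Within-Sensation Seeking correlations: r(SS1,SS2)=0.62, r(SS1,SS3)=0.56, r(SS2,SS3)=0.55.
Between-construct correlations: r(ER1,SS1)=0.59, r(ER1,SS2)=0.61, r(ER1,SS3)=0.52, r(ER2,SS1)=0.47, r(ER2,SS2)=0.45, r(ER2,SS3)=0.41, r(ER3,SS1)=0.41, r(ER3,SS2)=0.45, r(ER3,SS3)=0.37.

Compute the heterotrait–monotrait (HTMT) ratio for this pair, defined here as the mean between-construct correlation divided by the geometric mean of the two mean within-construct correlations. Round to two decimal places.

Mean between = 4.28/9 = 0.4756.
Mean within-ER = 1.66/3 = 0.5533; mean within-SS = 1.73/3 = 0.5767.
Geometric mean = √(0.5533 × 0.5767) = 0.5649.
HTMT = 0.4756 / 0.5649 = 0.84.

0.84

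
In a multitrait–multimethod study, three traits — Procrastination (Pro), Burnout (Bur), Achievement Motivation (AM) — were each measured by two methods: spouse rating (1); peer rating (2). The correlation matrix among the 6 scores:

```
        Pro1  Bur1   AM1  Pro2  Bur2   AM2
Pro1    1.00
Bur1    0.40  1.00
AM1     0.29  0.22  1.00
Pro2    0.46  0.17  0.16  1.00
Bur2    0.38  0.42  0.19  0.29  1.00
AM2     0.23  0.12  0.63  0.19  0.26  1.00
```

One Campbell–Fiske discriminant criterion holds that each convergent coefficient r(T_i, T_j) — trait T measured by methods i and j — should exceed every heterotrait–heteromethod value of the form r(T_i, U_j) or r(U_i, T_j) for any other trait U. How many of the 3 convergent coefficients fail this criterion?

Convergent coefficients and their comparison sets:
Pro (methods 1·2): 0.46 vs {0.38, 0.17, 0.23, 0.16} → pass.
Bur (methods 1·2): 0.42 vs {0.17, 0.38, 0.12, 0.19} → pass.
AM (methods 1·2): 0.63 vs {0.16, 0.23, 0.19, 0.12} → pass.
0 of 3 fail.

0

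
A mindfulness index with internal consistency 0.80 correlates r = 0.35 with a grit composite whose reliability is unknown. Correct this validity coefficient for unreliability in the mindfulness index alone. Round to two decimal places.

Single correction: r_c = r_obs / √r_xx = 0.35 / √0.80 = 0.35 / 0.8944 ≈ 0.39.

0.39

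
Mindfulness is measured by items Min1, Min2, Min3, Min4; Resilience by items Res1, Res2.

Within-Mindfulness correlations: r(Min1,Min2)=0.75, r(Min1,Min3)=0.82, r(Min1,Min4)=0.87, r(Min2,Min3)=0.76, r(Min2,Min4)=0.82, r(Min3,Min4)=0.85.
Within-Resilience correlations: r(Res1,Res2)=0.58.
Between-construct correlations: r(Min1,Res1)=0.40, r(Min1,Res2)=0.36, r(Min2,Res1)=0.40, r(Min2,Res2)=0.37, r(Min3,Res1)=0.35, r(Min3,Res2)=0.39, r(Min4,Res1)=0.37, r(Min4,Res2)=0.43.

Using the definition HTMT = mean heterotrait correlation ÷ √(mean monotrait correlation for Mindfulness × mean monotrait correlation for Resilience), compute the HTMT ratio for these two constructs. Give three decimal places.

Mean heterotrait r = 3.07/8 = 0.3838.
Mean within-Min = 4.87/6 = 0.8117; mean within-Res = 0.58/1 = 0.5800.
Geometric mean = √(0.8117 × 0.5800) = 0.6861.
HTMT = 0.3838 / 0.6861 = 0.559.

0.559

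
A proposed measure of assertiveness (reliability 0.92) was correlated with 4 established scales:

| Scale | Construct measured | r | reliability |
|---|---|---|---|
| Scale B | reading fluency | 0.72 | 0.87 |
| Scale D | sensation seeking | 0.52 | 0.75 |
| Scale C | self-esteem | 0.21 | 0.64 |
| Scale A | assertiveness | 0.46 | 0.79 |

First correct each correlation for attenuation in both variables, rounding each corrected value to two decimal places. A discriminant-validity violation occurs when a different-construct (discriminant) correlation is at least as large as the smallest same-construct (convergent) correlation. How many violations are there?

2

Disattenuated r (r / √(r_scale · r_new)):
  Scale B (disc): 0.72 / √(0.87·0.92) = 0.80
  Scale D (disc): 0.52 / √(0.75·0.92) = 0.63
  Scale C (disc): 0.21 / √(0.64·0.92) = 0.27
  Scale A (conv): 0.46 / √(0.79·0.92) = 0.54
Smallest convergent = 0.54. Discriminant values: 0.80, 0.63, 0.27; count ≥ 0.54 → 2.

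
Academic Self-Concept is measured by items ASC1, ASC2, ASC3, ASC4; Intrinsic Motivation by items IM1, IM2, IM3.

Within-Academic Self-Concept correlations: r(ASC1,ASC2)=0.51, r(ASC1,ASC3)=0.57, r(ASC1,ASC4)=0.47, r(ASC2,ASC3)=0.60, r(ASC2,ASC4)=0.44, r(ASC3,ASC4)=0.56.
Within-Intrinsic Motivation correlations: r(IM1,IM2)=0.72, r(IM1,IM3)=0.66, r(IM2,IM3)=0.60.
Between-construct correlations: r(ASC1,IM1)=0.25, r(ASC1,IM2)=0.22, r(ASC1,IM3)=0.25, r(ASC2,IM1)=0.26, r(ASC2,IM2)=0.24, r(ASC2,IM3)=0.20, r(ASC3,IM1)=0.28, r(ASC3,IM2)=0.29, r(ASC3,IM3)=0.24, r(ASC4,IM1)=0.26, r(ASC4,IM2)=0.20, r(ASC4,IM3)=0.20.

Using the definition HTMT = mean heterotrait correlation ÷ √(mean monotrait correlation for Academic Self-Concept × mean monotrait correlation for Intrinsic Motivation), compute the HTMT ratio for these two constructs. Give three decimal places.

Mean between = 2.89/12 = 0.2408.
Mean within-ASC = 3.15/6 = 0.5250; mean within-IM = 1.98/3 = 0.6600.
Geometric mean = √(0.5250 × 0.6600) = 0.5886.
HTMT = 0.2408 / 0.5886 = 0.409.

0.409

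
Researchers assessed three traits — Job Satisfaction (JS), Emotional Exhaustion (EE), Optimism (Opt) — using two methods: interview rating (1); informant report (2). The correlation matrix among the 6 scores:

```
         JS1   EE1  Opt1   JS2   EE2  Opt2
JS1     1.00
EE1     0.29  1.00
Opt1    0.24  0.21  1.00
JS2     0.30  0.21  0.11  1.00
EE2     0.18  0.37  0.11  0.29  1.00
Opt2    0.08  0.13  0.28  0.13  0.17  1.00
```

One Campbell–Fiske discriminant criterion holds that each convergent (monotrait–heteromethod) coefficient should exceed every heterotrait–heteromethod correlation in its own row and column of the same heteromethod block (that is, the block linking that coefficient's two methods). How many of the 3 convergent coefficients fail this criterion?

Convergent coefficients and their comparison sets:
JS (methods 1·2): 0.30 vs {0.18, 0.21, 0.08, 0.11} → pass.
EE (methods 1·2): 0.37 vs {0.21, 0.18, 0.13, 0.11} → pass.
Opt (methods 1·2): 0.28 vs {0.11, 0.08, 0.11, 0.13} → pass.
0 of 3 fail.

0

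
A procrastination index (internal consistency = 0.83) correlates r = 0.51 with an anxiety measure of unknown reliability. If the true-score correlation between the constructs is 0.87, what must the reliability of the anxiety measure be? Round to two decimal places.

0.41

r_true = r_obs / √(r_xx · r_yy) ⇒ 0.87 = 0.51 / √(0.83 · r_yy).
√(0.83 · r_yy) = 0.51 / 0.87 = 0.5862; 0.83 · r_yy = 0.3436; r_yy = 0.3436 / 0.83 ≈ 0.41.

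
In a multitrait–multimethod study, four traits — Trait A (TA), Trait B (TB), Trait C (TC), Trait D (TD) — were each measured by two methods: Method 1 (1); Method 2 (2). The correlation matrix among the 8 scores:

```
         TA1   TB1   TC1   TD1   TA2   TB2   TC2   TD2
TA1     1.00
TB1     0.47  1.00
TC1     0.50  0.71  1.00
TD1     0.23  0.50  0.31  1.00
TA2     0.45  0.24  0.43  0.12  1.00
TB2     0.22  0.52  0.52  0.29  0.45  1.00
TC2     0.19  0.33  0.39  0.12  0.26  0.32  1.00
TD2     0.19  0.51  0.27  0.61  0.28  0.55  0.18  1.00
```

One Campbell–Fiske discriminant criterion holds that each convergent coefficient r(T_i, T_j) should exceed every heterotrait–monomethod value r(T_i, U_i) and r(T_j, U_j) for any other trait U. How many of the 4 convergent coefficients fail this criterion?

Each convergent coefficient versus the relevant comparison correlations:
TA (methods 1·2): 0.45 vs {0.47, 0.45, 0.50, 0.26, 0.23, 0.28} → fail.
TB (methods 1·2): 0.52 vs {0.47, 0.45, 0.71, 0.32, 0.50, 0.55} → fail.
TC (methods 1·2): 0.39 vs {0.50, 0.26, 0.71, 0.32, 0.31, 0.18} → fail.
TD (methods 1·2): 0.61 vs {0.23, 0.28, 0.50, 0.55, 0.31, 0.18} → pass.
3 of 4 fail.

3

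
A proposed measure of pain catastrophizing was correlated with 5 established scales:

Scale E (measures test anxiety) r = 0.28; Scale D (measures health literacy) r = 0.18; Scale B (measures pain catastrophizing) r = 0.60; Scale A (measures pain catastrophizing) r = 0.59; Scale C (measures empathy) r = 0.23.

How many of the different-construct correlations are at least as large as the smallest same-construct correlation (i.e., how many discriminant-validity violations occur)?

0

Convergent (same construct = pain catastrophizing): Scale B, Scale A.
Smallest convergent = 0.59. Discriminant values: 0.28, 0.18, 0.23; count ≥ 0.59 → 0.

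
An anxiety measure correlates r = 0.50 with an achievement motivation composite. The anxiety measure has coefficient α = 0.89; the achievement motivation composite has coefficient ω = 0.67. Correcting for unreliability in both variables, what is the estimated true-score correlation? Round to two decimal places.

0.65

r_true = r_obs / √(r_xx · r_yy) = 0.50 / √(0.89 × 0.67) = 0.50 / √0.5963 = 0.50 / 0.7722 ≈ 0.65.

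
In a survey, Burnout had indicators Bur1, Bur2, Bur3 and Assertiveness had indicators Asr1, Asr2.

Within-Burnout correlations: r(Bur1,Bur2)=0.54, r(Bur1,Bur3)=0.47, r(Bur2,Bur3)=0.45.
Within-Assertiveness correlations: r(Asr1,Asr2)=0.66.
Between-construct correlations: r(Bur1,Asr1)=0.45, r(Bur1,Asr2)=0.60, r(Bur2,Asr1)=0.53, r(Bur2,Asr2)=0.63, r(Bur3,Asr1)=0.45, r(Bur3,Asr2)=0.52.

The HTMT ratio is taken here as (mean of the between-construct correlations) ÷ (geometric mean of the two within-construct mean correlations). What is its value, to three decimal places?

0.935

Between-construct mean = 3.18/6 = 0.5300.
Mean within-Bur = 1.46/3 = 0.4867; mean within-Asr = 0.66/1 = 0.6600.
Geometric mean = √(0.4867 × 0.6600) = 0.5668.
HTMT = 0.5300 / 0.5668 = 0.935.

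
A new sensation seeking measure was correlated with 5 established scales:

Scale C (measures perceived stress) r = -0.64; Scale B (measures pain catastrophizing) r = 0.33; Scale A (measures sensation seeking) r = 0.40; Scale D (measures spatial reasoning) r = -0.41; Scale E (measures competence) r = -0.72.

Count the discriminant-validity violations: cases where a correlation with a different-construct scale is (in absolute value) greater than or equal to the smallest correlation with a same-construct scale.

3

Convergent (same construct = sensation seeking): Scale A.
Smallest convergent = 0.40. Discriminant |r|: 0.64, 0.33, 0.41, 0.72; count ≥ 0.40 → 3.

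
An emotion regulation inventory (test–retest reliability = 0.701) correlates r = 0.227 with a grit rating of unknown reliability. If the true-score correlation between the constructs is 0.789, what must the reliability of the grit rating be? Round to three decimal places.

r_true = r_obs / √(r_xx · r_yy) ⇒ 0.789 = 0.227 / √(0.701 · r_yy).
√(0.701 · r_yy) = 0.227 / 0.789 = 0.2877; 0.701 · r_yy = 0.0828; r_yy = 0.0828 / 0.701 ≈ 0.118.

0.118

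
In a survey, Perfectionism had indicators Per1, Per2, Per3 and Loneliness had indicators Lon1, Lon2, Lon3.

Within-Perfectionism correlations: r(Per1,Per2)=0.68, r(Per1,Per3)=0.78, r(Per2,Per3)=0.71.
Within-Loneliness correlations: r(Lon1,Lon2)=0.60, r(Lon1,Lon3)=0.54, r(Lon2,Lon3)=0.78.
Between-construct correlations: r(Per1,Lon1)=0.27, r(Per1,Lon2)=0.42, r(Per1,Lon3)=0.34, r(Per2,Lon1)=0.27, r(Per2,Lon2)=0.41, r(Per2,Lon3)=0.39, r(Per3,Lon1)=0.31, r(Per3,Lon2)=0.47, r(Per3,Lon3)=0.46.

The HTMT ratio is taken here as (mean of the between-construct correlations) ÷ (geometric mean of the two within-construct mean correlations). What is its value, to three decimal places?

Between-construct mean = 3.34/9 = 0.3711.
Mean within-Per = 2.17/3 = 0.7233; mean within-Lon = 1.92/3 = 0.6400.
Geometric mean = √(0.7233 × 0.6400) = 0.6804.
HTMT = 0.3711 / 0.6804 = 0.545.

0.545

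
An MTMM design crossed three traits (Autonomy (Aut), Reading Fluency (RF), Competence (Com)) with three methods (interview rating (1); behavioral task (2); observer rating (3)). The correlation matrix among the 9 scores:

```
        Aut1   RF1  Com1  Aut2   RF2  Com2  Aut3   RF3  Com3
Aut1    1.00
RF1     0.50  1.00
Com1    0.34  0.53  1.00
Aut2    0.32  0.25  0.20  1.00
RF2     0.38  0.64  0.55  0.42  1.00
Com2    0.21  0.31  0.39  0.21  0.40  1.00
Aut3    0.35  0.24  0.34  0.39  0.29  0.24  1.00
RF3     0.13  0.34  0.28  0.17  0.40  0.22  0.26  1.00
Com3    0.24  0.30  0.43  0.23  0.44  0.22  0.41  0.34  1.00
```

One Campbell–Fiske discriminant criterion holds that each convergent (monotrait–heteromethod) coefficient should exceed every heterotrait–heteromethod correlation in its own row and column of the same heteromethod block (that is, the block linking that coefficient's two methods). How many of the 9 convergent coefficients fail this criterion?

Checking each validity diagonal entry against its comparison values:
Aut (methods 1·2): 0.32 vs {0.38, 0.25, 0.21, 0.20} → fail.
Aut (methods 1·3): 0.35 vs {0.13, 0.24, 0.24, 0.34} → pass.
Aut (methods 2·3): 0.39 vs {0.17, 0.29, 0.23, 0.24} → pass.
RF (methods 1·2): 0.64 vs {0.25, 0.38, 0.31, 0.55} → pass.
RF (methods 1·3): 0.34 vs {0.24, 0.13, 0.30, 0.28} → pass.
RF (methods 2·3): 0.40 vs {0.29, 0.17, 0.44, 0.22} → fail.
Com (methods 1·2): 0.39 vs {0.20, 0.21, 0.55, 0.31} → fail.
Com (methods 1·3): 0.43 vs {0.34, 0.24, 0.28, 0.30} → pass.
Com (methods 2·3): 0.22 vs {0.24, 0.23, 0.22, 0.44} → fail.
4 of 9 fail.

4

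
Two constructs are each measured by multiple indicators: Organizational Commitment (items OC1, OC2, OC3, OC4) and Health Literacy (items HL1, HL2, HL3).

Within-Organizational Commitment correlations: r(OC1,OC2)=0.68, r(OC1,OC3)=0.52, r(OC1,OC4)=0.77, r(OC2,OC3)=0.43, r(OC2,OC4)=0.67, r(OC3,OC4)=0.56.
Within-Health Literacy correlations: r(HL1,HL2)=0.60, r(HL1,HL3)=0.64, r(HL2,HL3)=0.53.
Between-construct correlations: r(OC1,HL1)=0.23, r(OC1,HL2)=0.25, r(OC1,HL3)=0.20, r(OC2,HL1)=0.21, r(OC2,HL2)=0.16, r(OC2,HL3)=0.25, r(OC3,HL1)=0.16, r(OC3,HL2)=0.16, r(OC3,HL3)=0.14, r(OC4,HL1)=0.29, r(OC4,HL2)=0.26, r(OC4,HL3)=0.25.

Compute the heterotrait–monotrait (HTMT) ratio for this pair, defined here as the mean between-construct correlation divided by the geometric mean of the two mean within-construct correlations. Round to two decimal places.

0.36

Mean heterotrait r = 2.56/12 = 0.2133.
Mean within-OC = 3.63/6 = 0.6050; mean within-HL = 1.77/3 = 0.5900.
Geometric mean = √(0.6050 × 0.5900) = 0.5975.
HTMT = 0.2133 / 0.5975 = 0.36.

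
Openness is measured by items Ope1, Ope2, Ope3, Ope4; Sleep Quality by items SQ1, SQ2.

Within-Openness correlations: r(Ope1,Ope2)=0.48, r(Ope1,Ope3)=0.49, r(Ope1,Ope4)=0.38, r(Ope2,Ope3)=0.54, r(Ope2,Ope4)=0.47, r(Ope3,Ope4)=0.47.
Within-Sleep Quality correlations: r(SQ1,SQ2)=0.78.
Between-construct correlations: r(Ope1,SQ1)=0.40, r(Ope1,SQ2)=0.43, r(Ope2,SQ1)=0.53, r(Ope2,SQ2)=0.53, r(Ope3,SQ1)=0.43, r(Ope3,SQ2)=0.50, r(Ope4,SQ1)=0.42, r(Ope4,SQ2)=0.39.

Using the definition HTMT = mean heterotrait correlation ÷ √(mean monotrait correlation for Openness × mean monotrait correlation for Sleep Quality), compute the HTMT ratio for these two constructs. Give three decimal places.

Mean between = 3.63/8 = 0.4538.
Mean within-Ope = 2.83/6 = 0.4717; mean within-SQ = 0.78/1 = 0.7800.
Geometric mean = √(0.4717 × 0.7800) = 0.6066.
HTMT = 0.4538 / 0.6066 = 0.748.

0.748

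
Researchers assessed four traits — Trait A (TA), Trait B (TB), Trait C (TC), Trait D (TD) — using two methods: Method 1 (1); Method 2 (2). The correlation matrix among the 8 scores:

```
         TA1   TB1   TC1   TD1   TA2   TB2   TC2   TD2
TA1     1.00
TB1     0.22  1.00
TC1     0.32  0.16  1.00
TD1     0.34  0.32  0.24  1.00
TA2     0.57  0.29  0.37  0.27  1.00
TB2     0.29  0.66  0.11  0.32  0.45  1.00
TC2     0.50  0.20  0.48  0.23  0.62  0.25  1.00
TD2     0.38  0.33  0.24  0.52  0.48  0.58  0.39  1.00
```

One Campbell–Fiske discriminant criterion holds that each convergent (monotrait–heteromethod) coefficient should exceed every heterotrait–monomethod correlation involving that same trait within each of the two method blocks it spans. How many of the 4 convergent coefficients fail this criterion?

Checking each validity diagonal entry against its comparison values:
TA (methods 1·2): 0.57 vs {0.22, 0.45, 0.32, 0.62, 0.34, 0.48} → fail.
TB (methods 1·2): 0.66 vs {0.22, 0.45, 0.16, 0.25, 0.32, 0.58} → pass.
TC (methods 1·2): 0.48 vs {0.32, 0.62, 0.16, 0.25, 0.24, 0.39} → fail.
TD (methods 1·2): 0.52 vs {0.34, 0.48, 0.32, 0.58, 0.24, 0.39} → fail.
3 of 4 fail.

3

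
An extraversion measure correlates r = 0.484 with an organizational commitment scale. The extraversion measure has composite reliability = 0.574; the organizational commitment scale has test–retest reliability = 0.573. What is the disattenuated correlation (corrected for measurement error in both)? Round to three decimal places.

r_true = r_obs / √(r_xx · r_yy) = 0.484 / √(0.574 × 0.573) = 0.484 / √0.328902 = 0.484 / 0.5735 ≈ 0.844.

0.844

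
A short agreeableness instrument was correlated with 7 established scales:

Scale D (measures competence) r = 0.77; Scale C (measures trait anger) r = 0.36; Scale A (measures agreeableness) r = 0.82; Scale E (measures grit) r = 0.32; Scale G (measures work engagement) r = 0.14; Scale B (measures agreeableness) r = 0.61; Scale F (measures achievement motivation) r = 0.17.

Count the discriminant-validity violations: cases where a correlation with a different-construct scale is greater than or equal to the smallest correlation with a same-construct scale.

1

Convergent (same construct = agreeableness): Scale A, Scale B.
Smallest convergent = 0.61. Discriminant values: 0.77, 0.36, 0.32, 0.14, 0.17; count ≥ 0.61 → 1.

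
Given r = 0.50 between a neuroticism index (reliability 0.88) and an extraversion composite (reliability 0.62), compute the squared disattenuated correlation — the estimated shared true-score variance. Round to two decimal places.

Disattenuated r = 0.50 / √(0.88 × 0.62) = 0.50 / 0.7386 = 0.6770.
Shared true-score variance = 0.6770² = 0.4583 ≈ 0.46.

0.46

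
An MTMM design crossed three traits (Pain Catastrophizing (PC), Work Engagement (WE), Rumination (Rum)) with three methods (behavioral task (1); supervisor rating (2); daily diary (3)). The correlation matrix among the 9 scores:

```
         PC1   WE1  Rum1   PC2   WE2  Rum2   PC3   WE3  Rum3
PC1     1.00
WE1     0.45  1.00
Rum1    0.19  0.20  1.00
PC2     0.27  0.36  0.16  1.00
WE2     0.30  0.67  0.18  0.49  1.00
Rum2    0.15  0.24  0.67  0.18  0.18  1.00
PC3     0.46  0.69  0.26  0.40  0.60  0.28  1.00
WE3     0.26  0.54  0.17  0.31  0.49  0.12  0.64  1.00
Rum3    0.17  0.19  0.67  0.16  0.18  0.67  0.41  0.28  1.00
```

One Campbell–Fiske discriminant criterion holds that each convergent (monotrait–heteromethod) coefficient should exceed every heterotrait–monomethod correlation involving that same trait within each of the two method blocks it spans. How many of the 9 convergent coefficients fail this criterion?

Each convergent coefficient versus the relevant comparison correlations:
PC (methods 1·2): 0.27 vs {0.45, 0.49, 0.19, 0.18} → fail.
PC (methods 1·3): 0.46 vs {0.45, 0.64, 0.19, 0.41} → fail.
PC (methods 2·3): 0.40 vs {0.49, 0.64, 0.18, 0.41} → fail.
WE (methods 1·2): 0.67 vs {0.45, 0.49, 0.20, 0.18} → pass.
WE (methods 1·3): 0.54 vs {0.45, 0.64, 0.20, 0.28} → fail.
WE (methods 2·3): 0.49 vs {0.49, 0.64, 0.18, 0.28} → fail.
Rum (methods 1·2): 0.67 vs {0.19, 0.18, 0.20, 0.18} → pass.
Rum (methods 1·3): 0.67 vs {0.19, 0.41, 0.20, 0.28} → pass.
Rum (methods 2·3): 0.67 vs {0.18, 0.41, 0.18, 0.28} → pass.
5 of 9 fail.

5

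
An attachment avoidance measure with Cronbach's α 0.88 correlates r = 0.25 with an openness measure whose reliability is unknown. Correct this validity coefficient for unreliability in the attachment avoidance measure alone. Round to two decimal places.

Single correction: r_c = r_obs / √r_xx = 0.25 / √0.88 = 0.25 / 0.9381 ≈ 0.27.

0.27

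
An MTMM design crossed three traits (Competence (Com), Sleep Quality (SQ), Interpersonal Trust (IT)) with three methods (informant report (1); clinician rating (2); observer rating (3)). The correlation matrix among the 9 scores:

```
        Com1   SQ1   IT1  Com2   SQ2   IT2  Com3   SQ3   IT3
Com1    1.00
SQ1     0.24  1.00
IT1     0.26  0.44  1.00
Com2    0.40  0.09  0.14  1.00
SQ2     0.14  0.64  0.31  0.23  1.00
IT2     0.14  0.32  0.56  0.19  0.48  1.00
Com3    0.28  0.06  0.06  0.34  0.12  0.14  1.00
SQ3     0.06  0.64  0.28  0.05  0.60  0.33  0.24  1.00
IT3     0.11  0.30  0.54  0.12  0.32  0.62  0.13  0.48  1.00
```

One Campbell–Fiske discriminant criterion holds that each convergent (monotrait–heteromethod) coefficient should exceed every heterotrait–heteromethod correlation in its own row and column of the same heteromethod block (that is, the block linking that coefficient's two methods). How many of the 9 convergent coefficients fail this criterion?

0

Checking each validity diagonal entry against its comparison values:
Com (methods 1·2): 0.40 vs {0.14, 0.09, 0.14, 0.14} → pass.
Com (methods 1·3): 0.28 vs {0.06, 0.06, 0.11, 0.06} → pass.
Com (methods 2·3): 0.34 vs {0.05, 0.12, 0.12, 0.14} → pass.
SQ (methods 1·2): 0.64 vs {0.09, 0.14, 0.32, 0.31} → pass.
SQ (methods 1·3): 0.64 vs {0.06, 0.06, 0.30, 0.28} → pass.
SQ (methods 2·3): 0.60 vs {0.12, 0.05, 0.32, 0.33} → pass.
IT (methods 1·2): 0.56 vs {0.14, 0.14, 0.31, 0.32} → pass.
IT (methods 1·3): 0.54 vs {0.06, 0.11, 0.28, 0.30} → pass.
IT (methods 2·3): 0.62 vs {0.14, 0.12, 0.33, 0.32} → pass.
0 of 9 fail.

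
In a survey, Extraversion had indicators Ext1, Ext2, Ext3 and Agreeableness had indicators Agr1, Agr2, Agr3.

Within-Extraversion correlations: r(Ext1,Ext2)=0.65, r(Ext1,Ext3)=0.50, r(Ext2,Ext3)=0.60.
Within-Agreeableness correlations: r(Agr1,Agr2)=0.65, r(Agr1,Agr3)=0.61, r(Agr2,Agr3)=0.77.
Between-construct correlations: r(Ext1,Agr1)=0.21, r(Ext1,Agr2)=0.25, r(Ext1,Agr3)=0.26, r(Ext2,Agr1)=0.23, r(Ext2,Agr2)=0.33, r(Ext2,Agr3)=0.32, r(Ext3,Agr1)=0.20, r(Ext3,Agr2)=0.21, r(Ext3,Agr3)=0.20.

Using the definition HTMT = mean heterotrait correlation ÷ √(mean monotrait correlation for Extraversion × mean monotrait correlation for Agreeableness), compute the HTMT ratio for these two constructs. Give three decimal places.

Mean heterotrait r = 2.21/9 = 0.2456.
Mean within-Ext = 1.75/3 = 0.5833; mean within-Agr = 2.03/3 = 0.6767.
Geometric mean = √(0.5833 × 0.6767) = 0.6283.
HTMT = 0.2456 / 0.6283 = 0.391.

0.391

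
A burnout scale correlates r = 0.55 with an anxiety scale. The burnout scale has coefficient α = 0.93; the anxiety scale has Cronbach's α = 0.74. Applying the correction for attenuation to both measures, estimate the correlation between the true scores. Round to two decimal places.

r_true = r_obs / √(r_xx · r_yy) = 0.55 / √(0.93 × 0.74) = 0.55 / √0.6882 = 0.55 / 0.8296 ≈ 0.66.

0.66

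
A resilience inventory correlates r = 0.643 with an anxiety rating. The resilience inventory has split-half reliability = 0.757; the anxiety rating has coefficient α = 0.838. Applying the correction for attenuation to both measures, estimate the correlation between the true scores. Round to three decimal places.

0.807

r_true = r_obs / √(r_xx · r_yy) = 0.643 / √(0.757 × 0.838) = 0.643 / √0.634366 = 0.643 / 0.7965 ≈ 0.807.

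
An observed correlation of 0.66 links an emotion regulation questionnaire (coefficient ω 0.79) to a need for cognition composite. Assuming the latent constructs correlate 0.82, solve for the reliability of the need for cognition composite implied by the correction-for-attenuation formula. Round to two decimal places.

r_true = r_obs / √(r_xx · r_yy) ⇒ 0.82 = 0.66 / √(0.79 · r_yy).
√(0.79 · r_yy) = 0.66 / 0.82 = 0.8049; 0.79 · r_yy = 0.6479; r_yy = 0.6479 / 0.79 ≈ 0.82.

0.82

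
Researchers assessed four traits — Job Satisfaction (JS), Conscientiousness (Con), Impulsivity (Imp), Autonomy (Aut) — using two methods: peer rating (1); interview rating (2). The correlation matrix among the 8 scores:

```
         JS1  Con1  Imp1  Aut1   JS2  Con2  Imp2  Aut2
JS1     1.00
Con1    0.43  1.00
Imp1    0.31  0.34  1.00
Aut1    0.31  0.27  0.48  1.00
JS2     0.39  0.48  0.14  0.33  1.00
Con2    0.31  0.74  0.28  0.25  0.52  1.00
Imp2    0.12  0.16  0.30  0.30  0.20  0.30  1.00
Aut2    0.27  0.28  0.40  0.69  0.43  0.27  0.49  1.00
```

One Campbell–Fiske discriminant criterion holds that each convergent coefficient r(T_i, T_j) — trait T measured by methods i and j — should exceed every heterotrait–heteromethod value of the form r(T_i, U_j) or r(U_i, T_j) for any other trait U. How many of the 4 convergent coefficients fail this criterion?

2

Each convergent coefficient versus the relevant comparison correlations:
JS (methods 1·2): 0.39 vs {0.31, 0.48, 0.12, 0.14, 0.27, 0.33} → fail.
Con (methods 1·2): 0.74 vs {0.48, 0.31, 0.16, 0.28, 0.28, 0.25} → pass.
Imp (methods 1·2): 0.30 vs {0.14, 0.12, 0.28, 0.16, 0.40, 0.30} → fail.
Aut (methods 1·2): 0.69 vs {0.33, 0.27, 0.25, 0.28, 0.30, 0.40} → pass.
2 of 4 fail.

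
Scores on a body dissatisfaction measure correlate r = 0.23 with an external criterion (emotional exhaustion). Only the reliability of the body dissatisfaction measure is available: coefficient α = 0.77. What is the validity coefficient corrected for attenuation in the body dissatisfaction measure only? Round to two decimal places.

Single correction: r_c = r_obs / √r_xx = 0.23 / √0.77 = 0.23 / 0.8775 ≈ 0.26.

0.26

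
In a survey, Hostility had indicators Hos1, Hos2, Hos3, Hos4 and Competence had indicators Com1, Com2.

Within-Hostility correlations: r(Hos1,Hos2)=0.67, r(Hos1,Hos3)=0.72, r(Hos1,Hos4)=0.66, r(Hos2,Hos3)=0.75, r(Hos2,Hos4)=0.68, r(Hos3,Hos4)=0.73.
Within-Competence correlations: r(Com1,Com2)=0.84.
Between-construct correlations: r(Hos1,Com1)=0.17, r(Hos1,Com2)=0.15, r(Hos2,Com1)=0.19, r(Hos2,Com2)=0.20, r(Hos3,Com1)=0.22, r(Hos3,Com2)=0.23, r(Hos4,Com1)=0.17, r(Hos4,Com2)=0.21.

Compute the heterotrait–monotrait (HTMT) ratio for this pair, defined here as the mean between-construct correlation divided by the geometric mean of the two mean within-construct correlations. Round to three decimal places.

0.251

Between-construct mean = 1.54/8 = 0.1925.
Mean within-Hos = 4.21/6 = 0.7017; mean within-Com = 0.84/1 = 0.8400.
Geometric mean = √(0.7017 × 0.8400) = 0.7677.
HTMT = 0.1925 / 0.7677 = 0.251.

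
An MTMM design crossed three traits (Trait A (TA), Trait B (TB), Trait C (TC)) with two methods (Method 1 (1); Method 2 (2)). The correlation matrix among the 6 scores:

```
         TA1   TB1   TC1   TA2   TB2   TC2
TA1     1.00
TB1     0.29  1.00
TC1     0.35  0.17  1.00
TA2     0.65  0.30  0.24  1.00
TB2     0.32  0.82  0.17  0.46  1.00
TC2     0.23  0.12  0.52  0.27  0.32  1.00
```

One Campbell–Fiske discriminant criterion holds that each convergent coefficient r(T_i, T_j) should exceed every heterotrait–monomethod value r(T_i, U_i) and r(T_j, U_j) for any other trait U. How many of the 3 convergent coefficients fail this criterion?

0

Checking each validity diagonal entry against its comparison values:
TA (methods 1·2): 0.65 vs {0.29, 0.46, 0.35, 0.27} → pass.
TB (methods 1·2): 0.82 vs {0.29, 0.46, 0.17, 0.32} → pass.
TC (methods 1·2): 0.52 vs {0.35, 0.27, 0.17, 0.32} → pass.
0 of 3 fail.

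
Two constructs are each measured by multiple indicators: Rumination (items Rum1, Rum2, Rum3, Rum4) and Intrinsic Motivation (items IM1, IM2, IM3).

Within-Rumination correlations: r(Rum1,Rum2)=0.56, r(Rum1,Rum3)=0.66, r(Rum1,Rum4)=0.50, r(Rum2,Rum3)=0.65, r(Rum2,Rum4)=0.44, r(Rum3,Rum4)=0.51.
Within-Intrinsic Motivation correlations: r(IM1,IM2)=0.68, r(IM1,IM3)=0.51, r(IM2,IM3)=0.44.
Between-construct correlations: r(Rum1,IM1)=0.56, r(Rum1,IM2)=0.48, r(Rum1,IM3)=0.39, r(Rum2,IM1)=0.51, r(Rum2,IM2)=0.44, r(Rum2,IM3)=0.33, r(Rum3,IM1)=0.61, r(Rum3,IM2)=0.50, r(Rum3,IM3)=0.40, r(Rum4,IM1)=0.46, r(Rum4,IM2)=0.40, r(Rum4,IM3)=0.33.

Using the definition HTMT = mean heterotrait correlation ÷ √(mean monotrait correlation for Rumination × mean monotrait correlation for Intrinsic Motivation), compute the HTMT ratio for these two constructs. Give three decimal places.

Mean heterotrait r = 5.41/12 = 0.4508.
Mean within-Rum = 3.32/6 = 0.5533; mean within-IM = 1.63/3 = 0.5433.
Geometric mean = √(0.5533 × 0.5433) = 0.5483.
HTMT = 0.4508 / 0.5483 = 0.822.

0.822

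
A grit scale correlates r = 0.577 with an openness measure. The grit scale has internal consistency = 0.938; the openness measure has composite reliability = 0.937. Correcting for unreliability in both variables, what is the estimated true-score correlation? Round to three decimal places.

r_true = r_obs / √(r_xx · r_yy) = 0.577 / √(0.938 × 0.937) = 0.577 / √0.878906 = 0.577 / 0.9375 ≈ 0.615.

0.615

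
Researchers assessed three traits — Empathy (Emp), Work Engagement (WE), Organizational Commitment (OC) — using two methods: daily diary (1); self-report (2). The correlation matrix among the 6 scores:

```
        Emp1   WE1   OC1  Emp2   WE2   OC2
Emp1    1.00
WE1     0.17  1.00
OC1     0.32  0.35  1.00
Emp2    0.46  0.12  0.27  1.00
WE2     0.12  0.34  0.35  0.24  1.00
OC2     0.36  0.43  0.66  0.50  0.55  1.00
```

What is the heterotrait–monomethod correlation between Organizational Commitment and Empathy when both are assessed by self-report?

0.50

Different traits, same method: r(OC2, Emp2) = 0.50.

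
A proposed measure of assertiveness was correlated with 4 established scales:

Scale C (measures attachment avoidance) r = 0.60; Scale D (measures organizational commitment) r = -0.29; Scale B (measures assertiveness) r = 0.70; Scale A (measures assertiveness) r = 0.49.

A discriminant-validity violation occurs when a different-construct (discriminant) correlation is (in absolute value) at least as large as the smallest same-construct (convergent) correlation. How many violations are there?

1

Convergent (same construct = assertiveness): Scale B, Scale A.
Smallest convergent = 0.49. Discriminant |r|: 0.60, 0.29; count ≥ 0.49 → 1.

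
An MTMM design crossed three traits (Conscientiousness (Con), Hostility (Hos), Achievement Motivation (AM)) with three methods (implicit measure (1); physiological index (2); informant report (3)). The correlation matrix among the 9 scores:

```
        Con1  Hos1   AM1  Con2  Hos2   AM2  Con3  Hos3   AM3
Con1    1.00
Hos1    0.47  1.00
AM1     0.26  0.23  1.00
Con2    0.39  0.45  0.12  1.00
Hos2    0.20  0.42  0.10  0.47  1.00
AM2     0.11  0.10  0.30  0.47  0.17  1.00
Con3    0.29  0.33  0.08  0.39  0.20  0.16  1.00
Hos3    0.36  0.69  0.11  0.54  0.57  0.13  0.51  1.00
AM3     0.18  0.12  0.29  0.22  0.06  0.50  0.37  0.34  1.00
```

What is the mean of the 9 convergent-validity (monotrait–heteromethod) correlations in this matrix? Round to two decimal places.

Convergent values: 0.39, 0.29, 0.39, 0.42, 0.69, 0.57, 0.30, 0.29, 0.50; mean = 3.84/9 = 0.43.

0.43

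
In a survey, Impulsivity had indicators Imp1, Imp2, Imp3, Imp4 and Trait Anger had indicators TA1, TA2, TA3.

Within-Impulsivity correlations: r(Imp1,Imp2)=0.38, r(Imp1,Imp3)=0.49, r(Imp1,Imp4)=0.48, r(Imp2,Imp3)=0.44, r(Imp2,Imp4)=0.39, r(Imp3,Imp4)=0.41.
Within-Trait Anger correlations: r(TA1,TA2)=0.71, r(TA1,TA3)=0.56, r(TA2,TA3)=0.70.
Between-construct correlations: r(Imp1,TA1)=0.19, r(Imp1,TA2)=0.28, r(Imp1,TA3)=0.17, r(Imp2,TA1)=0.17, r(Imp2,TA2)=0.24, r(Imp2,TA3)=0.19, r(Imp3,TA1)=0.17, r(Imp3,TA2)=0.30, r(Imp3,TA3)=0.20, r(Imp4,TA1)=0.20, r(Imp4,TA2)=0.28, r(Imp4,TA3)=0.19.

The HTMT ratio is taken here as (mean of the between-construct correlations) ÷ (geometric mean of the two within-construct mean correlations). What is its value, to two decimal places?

Between-construct mean = 2.58/12 = 0.2150.
Mean within-Imp = 2.59/6 = 0.4317; mean within-TA = 1.97/3 = 0.6567.
Geometric mean = √(0.4317 × 0.6567) = 0.5324.
HTMT = 0.2150 / 0.5324 = 0.40.

0.40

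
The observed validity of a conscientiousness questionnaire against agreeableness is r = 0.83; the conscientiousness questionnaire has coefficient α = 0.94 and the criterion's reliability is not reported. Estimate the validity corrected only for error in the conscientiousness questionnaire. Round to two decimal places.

0.86

Single correction: r_c = r_obs / √r_xx = 0.83 / √0.94 = 0.83 / 0.9695 ≈ 0.86.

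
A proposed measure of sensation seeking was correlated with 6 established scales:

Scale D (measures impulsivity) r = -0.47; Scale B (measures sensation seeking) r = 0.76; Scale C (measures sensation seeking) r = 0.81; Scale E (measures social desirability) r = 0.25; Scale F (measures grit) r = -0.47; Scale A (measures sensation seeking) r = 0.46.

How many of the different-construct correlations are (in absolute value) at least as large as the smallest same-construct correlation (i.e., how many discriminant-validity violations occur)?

2

Convergent (same construct = sensation seeking): Scale B, Scale C, Scale A.
Smallest convergent = 0.46. Discriminant |r|: 0.47, 0.25, 0.47; count ≥ 0.46 → 2.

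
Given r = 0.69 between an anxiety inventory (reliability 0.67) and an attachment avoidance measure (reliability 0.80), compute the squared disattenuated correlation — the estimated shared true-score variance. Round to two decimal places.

0.89

Disattenuated r = 0.69 / √(0.67 × 0.80) = 0.69 / 0.7321 = 0.9425.
Shared true-score variance = 0.9425² = 0.8883 ≈ 0.89.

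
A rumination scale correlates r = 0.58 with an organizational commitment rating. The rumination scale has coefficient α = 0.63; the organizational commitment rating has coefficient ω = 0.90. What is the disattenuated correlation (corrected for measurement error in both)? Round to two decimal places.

r_true = r_obs / √(r_xx · r_yy) = 0.58 / √(0.63 × 0.90) = 0.58 / √0.5670 = 0.58 / 0.7530 ≈ 0.77.

0.77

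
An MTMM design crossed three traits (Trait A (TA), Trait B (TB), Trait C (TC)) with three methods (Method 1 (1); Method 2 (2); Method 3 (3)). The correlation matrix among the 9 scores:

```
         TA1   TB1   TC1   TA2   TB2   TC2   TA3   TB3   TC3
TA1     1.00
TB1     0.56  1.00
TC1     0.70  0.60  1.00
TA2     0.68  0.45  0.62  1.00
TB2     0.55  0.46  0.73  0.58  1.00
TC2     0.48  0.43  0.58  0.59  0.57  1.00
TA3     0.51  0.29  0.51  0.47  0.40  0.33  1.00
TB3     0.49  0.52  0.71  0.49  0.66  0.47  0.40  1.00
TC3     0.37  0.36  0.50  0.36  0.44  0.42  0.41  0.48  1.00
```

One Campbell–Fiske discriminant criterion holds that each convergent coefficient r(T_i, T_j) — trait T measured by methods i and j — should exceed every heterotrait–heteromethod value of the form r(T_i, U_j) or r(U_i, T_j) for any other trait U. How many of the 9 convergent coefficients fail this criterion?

Each convergent coefficient versus the relevant comparison correlations:
TA (methods 1·2): 0.68 vs {0.55, 0.45, 0.48, 0.62} → pass.
TA (methods 1·3): 0.51 vs {0.49, 0.29, 0.37, 0.51} → fail.
TA (methods 2·3): 0.47 vs {0.49, 0.40, 0.36, 0.33} → fail.
TB (methods 1·2): 0.46 vs {0.45, 0.55, 0.43, 0.73} → fail.
TB (methods 1·3): 0.52 vs {0.29, 0.49, 0.36, 0.71} → fail.
TB (methods 2·3): 0.66 vs {0.40, 0.49, 0.44, 0.47} → pass.
TC (methods 1·2): 0.58 vs {0.62, 0.48, 0.73, 0.43} → fail.
TC (methods 1·3): 0.50 vs {0.51, 0.37, 0.71, 0.36} → fail.
TC (methods 2·3): 0.42 vs {0.33, 0.36, 0.47, 0.44} → fail.
7 of 9 fail.

7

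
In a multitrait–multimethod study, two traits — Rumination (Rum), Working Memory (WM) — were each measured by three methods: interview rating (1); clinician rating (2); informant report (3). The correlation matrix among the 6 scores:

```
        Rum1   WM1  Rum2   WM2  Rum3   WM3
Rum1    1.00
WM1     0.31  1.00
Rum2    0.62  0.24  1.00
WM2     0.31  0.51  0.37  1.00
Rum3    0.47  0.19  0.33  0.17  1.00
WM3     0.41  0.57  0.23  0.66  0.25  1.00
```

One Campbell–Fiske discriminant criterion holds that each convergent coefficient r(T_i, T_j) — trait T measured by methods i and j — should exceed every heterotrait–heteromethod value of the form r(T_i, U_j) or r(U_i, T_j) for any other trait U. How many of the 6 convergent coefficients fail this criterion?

0

Checking each validity diagonal entry against its comparison values:
Rum (methods 1·2): 0.62 vs {0.31, 0.24} → pass.
Rum (methods 1·3): 0.47 vs {0.41, 0.19} → pass.
Rum (methods 2·3): 0.33 vs {0.23, 0.17} → pass.
WM (methods 1·2): 0.51 vs {0.24, 0.31} → pass.
WM (methods 1·3): 0.57 vs {0.19, 0.41} → pass.
WM (methods 2·3): 0.66 vs {0.17, 0.23} → pass.
0 of 6 fail.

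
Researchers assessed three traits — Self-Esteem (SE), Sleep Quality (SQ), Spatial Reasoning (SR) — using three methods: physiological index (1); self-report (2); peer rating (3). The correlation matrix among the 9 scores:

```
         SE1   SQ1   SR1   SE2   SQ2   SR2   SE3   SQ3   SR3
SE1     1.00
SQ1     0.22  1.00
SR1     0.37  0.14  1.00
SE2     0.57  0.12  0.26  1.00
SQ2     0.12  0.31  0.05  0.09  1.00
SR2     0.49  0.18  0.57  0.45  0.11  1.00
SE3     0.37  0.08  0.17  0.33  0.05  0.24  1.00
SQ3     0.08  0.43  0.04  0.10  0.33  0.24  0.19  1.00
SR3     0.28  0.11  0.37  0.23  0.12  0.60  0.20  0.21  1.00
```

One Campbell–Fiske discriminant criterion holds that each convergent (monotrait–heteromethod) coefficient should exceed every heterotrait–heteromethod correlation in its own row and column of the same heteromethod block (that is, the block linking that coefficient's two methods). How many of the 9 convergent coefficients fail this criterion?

Checking each validity diagonal entry against its comparison values:
SE (methods 1·2): 0.57 vs {0.12, 0.12, 0.49, 0.26} → pass.
SE (methods 1·3): 0.37 vs {0.08, 0.08, 0.28, 0.17} → pass.
SE (methods 2·3): 0.33 vs {0.10, 0.05, 0.23, 0.24} → pass.
SQ (methods 1·2): 0.31 vs {0.12, 0.12, 0.18, 0.05} → pass.
SQ (methods 1·3): 0.43 vs {0.08, 0.08, 0.11, 0.04} → pass.
SQ (methods 2·3): 0.33 vs {0.05, 0.10, 0.12, 0.24} → pass.
SR (methods 1·2): 0.57 vs {0.26, 0.49, 0.05, 0.18} → pass.
SR (methods 1·3): 0.37 vs {0.17, 0.28, 0.04, 0.11} → pass.
SR (methods 2·3): 0.60 vs {0.24, 0.23, 0.24, 0.12} → pass.
0 of 9 fail.

0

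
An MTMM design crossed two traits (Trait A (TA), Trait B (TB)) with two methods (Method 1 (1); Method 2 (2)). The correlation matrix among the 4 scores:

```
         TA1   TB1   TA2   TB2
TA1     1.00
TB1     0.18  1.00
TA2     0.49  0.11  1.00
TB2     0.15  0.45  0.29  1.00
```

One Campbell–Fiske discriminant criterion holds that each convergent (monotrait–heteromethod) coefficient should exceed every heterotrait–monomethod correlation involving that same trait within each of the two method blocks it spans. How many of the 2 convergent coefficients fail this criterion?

Checking each validity diagonal entry against its comparison values:
TA (methods 1·2): 0.49 vs {0.18, 0.29} → pass.
TB (methods 1·2): 0.45 vs {0.18, 0.29} → pass.
0 of 2 fail.

0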